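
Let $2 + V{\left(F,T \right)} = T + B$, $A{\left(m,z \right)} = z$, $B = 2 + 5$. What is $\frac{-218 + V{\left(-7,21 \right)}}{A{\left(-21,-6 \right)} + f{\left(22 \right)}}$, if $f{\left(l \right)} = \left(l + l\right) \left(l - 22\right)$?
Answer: $32$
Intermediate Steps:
$f{\left(l \right)} = 2 l \left(-22 + l\right)$
$B = 7$
$V{\left(F,T \right)} = 5 + T$ ($V{\left(F,T \right)} = -2 + \left(T + 7\right) = -2 + \left(7 + T\right) = 5 + T$)
$\frac{-218 + V{\left(-7,21 \right)}}{A{\left(-21,-6 \right)} + f{\left(22 \right)}} = \frac{-218 + \left(5 + 21\right)}{-6 + 2 \cdot 22 \left(-22 + 22\right)} = \frac{-218 + 26}{-6 + 2 \cdot 22 \cdot 0} = - \frac{192}{-6 + 0} = - \frac{192}{-6} = \left(-192\right) \left(- \frac{1}{6}\right) = 32$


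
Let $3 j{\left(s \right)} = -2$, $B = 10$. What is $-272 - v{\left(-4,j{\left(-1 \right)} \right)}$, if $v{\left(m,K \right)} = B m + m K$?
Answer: $- \frac{704}{3} \approx -234.67$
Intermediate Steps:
$j{\left(s \right)} = - \frac{2}{3}$ ($j{\left(s \right)} = \frac{1}{3} \left(-2\right) = - \frac{2}{3}$)
$v{\left(m,K \right)} = 10 m + K m$ ($v{\left(m,K \right)} = 10 m + m K = 10 m + K m$)
$-272 - v{\left(-4,j{\left(-1 \right)} \right)} = -272 - - 4 \left(10 - \frac{2}{3}\right) = -272 - \left(-4\right) \frac{28}{3} = -272 - - \frac{112}{3} = -272 + \frac{112}{3} = - \frac{704}{3}$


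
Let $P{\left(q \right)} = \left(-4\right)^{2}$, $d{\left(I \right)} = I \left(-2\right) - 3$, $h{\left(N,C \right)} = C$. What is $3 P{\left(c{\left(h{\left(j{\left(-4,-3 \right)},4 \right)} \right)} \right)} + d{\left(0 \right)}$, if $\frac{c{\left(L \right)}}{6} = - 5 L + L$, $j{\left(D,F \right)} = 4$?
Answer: $45$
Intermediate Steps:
$c{\left(L \right)} = - 24 L$ ($c{\left(L \right)} = 6 \left(- 5 L + L\right) = 6 \left(- 4 L\right) = - 24 L$)
$d{\left(I \right)} = -3 - 2 I$ ($d{\left(I \right)} = - 2 I - 3 = -3 - 2 I$)
$P{\left(q \right)} = 16$
$3 P{\left(c{\left(h{\left(j{\left(-4,-3 \right)},4 \right)} \right)} \right)} + d{\left(0 \right)} = 3 \cdot 16 - 3 = 48 + \left(-3 + 0\right) = 48 - 3 = 45$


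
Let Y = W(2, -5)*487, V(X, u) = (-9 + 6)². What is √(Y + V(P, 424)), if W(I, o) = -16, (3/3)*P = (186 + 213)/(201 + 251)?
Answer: I*√7783 ≈ 88.221*I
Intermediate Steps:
P = 399/452 (P = (186 + 213)/(201 + 251) = 399/452 ≈ 0.88274)
V(X, u) = 9 (V(X, u) = (-3)² = 9)
Y = -7792 (Y = -16*487 = -7792)
√(Y + V(P, 424)) = √(-7792 + 9) = √(-7783) = I*√7783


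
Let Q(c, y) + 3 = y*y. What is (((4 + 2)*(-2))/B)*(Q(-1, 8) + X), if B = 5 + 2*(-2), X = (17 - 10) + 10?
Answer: -936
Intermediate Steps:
Q(c, y) = -3 + y² (Q(c, y) = -3 + y*y = -3 + y²)
X = 17 (X = 7 + 10 = 17)
B = 1 (B = 5 - 4 = 1)
(((4 + 2)*(-2))/B)*(Q(-1, 8) + X) = (((4 + 2)*(-2))/1)*((-3 + 8²) + 17) = ((6*(-2))*1)*((-3 + 64) + 17) = (-12*1)*(61 + 17) = -12*78 = -936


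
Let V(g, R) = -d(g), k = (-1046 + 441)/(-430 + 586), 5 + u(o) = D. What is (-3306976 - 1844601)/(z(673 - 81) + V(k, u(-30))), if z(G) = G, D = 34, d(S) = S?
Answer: -803646012/92957 ≈ -8645.3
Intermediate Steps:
u(o) = 29 (u(o) = -5 + 34 = 29)
k = -605/156 ≈ -3.8782
V(g, R) = -g
(-3306976 - 1844601)/(z(673 - 81) + V(k, u(-30))) = (-3306976 - 1844601)/((673 - 81) - 1*(-605/156)) = -5151577/(592 + 605/156) = -5151577/92957/156 = -5151577*156/92957 = -803646012/92957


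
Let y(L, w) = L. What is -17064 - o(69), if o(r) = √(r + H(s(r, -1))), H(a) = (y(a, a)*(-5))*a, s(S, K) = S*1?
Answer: -17064 - 2*I*√5934 ≈ -17064.0 - 154.06*I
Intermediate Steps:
s(S, K) = S
H(a) = -5*a² (H(a) = (a*(-5))*a = (-5*a)*a = -5*a²)
o(r) = √(r - 5*r²)
-17064 - o(69) = -17064 - √(69*(1 - 5*69)) = -17064 - √(69*(1 - 345)) = -17064 - √(69*(-344)) = -17064 - √(-23736) = -17064 - 2*I*√5934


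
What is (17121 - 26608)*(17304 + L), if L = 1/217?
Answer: -35623390903/217 ≈ -1.6416e+8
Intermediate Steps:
L = 1/217 ≈ 0.0046083
(17121 - 26608)*(17304 + L) = (17121 - 26608)*(17304 + 1/217) = -9487*3754969/217 = -35623390903/217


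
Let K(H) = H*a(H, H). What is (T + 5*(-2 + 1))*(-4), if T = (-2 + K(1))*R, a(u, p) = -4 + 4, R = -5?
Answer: -20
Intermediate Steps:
a(u, p) = 0
K(H) = 0 (K(H) = H*0 = 0)
T = 10 (T = (-2 + 0)*(-5) = -2*(-5) = 10)
(T + 5*(-2 + 1))*(-4) = (10 + 5*(-2 + 1))*(-4) = (10 + 5*(-1))*(-4) = (10 - 5)*(-4) = 5*(-4) = -20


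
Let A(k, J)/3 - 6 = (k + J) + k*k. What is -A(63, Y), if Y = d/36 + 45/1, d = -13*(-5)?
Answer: -147053/12 ≈ -12254.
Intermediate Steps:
d = 65
Y = 1685/36 (Y = 65/36 + 45/1 = 65*(1/36) + 45*1 = 65/36 + 45 = 1685/36 ≈ 46.806)
A(k, J) = 18 + 3*J + 3*k + 3*k² (A(k, J) = 18 + 3*((k + J) + k*k) = 18 + 3*((J + k) + k²) = 18 + 3*(J + k + k²) = 18 + (3*J + 3*k + 3*k²) = 18 + 3*J + 3*k + 3*k²)
-A(63, Y) = -(18 + 3*(1685/36) + 3*63 + 3*63²) = -(18 + 1685/12 + 189 + 3*3969) = -(18 + 1685/12 + 189 + 11907) = -1*147053/12 = -147053/12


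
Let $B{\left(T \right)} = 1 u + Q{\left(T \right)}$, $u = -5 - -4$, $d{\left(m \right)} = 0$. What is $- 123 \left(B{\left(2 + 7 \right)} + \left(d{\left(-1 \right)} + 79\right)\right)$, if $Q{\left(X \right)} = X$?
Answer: $-10701$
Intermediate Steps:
$u = -1$ ($u = -5 + 4 = -1$)
$B{\left(T \right)} = -1 + T$ ($B{\left(T \right)} = 1 \left(-1\right) + T = -1 + T$)
$- 123 \left(B{\left(2 + 7 \right)} + \left(d{\left(-1 \right)} + 79\right)\right) = - 123 \left(\left(-1 + \left(2 + 7\right)\right) + \left(0 + 79\right)\right) = - 123 \left(\left(-1 + 9\right) + 79\right) = - 123 \left(8 + 79\right) = \left(-123\right) 87 = -10701$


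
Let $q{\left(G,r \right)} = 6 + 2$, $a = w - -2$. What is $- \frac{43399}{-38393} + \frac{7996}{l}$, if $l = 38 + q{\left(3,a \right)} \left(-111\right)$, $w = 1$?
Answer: $- \frac{135050639}{16317025} \approx -8.2767$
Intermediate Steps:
$a = 3$ ($a = 1 - -2 = 1 + 2 = 3$)
$q{\left(G,r \right)} = 8$
$l = -850$ ($l = 38 + 8 \left(-111\right) = 38 - 888 = -850$)
$- \frac{43399}{-38393} + \frac{7996}{l} = - \frac{43399}{-38393} + \frac{7996}{-850} = \left(-43399\right) \left(- \frac{1}{38393}\right) + 7996 \left(- \frac{1}{850}\right) = \frac{43399}{38393} - \frac{3998}{425} = - \frac{135050639}{16317025}$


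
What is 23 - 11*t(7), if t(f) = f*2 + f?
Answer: -208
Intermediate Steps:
t(f) = 3*f (t(f) = 2*f + f = 3*f)
23 - 11*t(7) = 23 - 33*7 = 23 - 11*21 = 23 - 231 = -208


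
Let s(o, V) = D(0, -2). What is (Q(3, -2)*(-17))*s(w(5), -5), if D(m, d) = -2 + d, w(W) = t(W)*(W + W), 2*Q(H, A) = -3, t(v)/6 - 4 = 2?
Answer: -102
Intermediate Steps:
t(v) = 36 (t(v) = 24 + 6*2 = 24 + 12 = 36)
Q(H, A) = -3/2 (Q(H, A) = (½)*(-3) = -3/2)
w(W) = 72*W (w(W) = 36*(W + W) = 36*(2*W) = 72*W)
s(o, V) = -4 (s(o, V) = -2 - 2 = -4)
(Q(3, -2)*(-17))*s(w(5), -5) = -3/2*(-17)*(-4) = (51/2)*(-4) = -102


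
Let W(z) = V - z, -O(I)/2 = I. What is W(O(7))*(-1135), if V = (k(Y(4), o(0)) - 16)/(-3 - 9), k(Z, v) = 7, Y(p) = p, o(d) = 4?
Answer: -66965/4 ≈ -16741.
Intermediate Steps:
O(I) = -2*I
V = ¾ (V = (7 - 16)/(-3 - 9) = -9/(-12) = -9*(-1/12) = ¾ ≈ 0.75000)
W(z) = ¾ - z
W(O(7))*(-1135) = (¾ - (-2)*7)*(-1135) = (¾ - 1*(-14))*(-1135) = (¾ + 14)*(-1135) = (59/4)*(-1135) = -66965/4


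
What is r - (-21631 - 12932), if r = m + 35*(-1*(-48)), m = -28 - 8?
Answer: 36207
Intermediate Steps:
m = -36
r = 1644 (r = -36 + 35*(-1*(-48)) = -36 + 35*48 = -36 + 1680 = 1644)
r - (-21631 - 12932) = 1644 - (-21631 - 12932) = 1644 - 1*(-34563) = 1644 + 34563 = 36207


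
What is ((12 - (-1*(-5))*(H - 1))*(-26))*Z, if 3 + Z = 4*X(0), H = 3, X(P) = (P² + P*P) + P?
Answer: 156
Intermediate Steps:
X(P) = P + 2*P² (X(P) = (P² + P²) + P = 2*P² + P = P + 2*P²)
Z = -3 (Z = -3 + 4*(0*(1 + 2*0)) = -3 + 4*(0*(1 + 0)) = -3 + 4*(0*1) = -3 + 4*0 = -3 + 0 = -3)
((12 - (-1*(-5))*(H - 1))*(-26))*Z = ((12 - (-1*(-5))*(3 - 1))*(-26))*(-3) = ((12 - 5*2)*(-26))*(-3) = ((12 - 1*10)*(-26))*(-3) = ((12 - 10)*(-26))*(-3) = (2*(-26))*(-3) = -52*(-3) = 156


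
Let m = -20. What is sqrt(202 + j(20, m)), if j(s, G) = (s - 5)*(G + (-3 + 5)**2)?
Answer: I*sqrt(38) ≈ 6.1644*I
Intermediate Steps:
j(s, G) = (-5 + s)*(4 + G) (j(s, G) = (-5 + s)*(G + 2**2) = (-5 + s)*(G + 4) = (-5 + s)*(4 + G))
sqrt(202 + j(20, m)) = sqrt(202 + (-20 - 5*(-20) + 4*20 - 20*20)) = sqrt(202 + (-20 + 100 + 80 - 400)) = sqrt(202 - 240) = sqrt(-38) = I*sqrt(38)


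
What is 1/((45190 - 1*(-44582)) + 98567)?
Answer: 1/188339 ≈ 5.3096e-6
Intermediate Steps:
1/((45190 - 1*(-44582)) + 98567) = 1/((45190 + 44582) + 98567) = 1/(89772 + 98567) = 1/188339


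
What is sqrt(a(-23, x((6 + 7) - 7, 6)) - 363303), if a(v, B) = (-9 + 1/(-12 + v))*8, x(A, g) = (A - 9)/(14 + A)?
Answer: I*sqrt(445134655)/35 ≈ 602.81*I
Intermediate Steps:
x(A, g) = (-9 + A)/(14 + A)
a(v, B) = -72 + 8/(-12 + v)
sqrt(a(-23, x((6 + 7) - 7, 6)) - 363303) = sqrt(8*(109 - 9*(-23))/(-12 - 23) - 363303) = sqrt(8*(109 + 207)/(-35) - 363303) = sqrt(8*(-1/35)*316 - 363303) = sqrt(-2528/35 - 363303) = sqrt(-12718133/35) = I*sqrt(445134655)/35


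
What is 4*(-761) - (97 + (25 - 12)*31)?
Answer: -3544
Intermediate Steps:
4*(-761) - (97 + (25 - 12)*31) = -3044 - (97 + 13*31) = -3044 - (97 + 403) = -3044 - 1*500 = -3044 - 500 = -3544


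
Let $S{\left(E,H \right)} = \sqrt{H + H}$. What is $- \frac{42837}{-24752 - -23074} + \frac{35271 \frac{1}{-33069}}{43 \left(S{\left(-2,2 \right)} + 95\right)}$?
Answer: $\frac{1969494150675}{77149293574} \approx 25.528$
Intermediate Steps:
$S{\left(E,H \right)} = \sqrt{2} \sqrt{H}$ ($S{\left(E,H \right)} = \sqrt{2 H} = \sqrt{2} \sqrt{H}$)
$- \frac{42837}{-24752 - -23074} + \frac{35271 \frac{1}{-33069}}{43 \left(S{\left(-2,2 \right)} + 95\right)} = - \frac{42837}{-24752 - -23074} + \frac{35271 \frac{1}{-33069}}{43 \left(\sqrt{2} \sqrt{2} + 95\right)} = - \frac{42837}{-24752 + 23074} + \frac{35271 \left(- \frac{1}{33069}\right)}{43 \left(2 + 95\right)} = - \frac{42837}{-1678} - \frac{11757}{11023 \cdot 43 \cdot 97} = \left(-42837\right) \left(- \frac{1}{1678}\right) - \frac{11757}{11023 \cdot 4171} = \frac{42837}{1678} - \frac{11757}{45976933} = \frac{1969494150675}{77149293574}$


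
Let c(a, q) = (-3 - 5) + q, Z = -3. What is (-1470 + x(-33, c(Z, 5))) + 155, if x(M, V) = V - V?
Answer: -1315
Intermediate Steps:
c(a, q) = -8 + q
x(M, V) = 0
(-1470 + x(-33, c(Z, 5))) + 155 = (-1470 + 0) + 155 = -1470 + 155 = -1315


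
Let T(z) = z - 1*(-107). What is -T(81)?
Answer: -188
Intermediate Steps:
T(z) = 107 + z (T(z) = z + 107 = 107 + z)
-T(81) = -(107 + 81) = -1*188 = -188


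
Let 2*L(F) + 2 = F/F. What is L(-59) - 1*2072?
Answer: -4145/2 ≈ -2072.5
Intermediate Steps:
L(F) = -1/2 (L(F) = -1 + (F/F)/2 = -1 + (1/2)*1 = -1 + 1/2 = -1/2)
L(-59) - 1*2072 = -1/2 - 1*2072 = -1/2 - 2072 = -4145/2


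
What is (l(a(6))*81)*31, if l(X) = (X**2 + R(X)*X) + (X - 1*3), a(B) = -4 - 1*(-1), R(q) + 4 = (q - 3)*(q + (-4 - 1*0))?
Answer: -278721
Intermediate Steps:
R(q) = -4 + (-4 + q)*(-3 + q) (R(q) = -4 + (q - 3)*(q + (-4 - 1*0)) = -4 + (-3 + q)*(q + (-4 + 0)) = -4 + (-3 + q)*(q - 4) = -4 + (-3 + q)*(-4 + q) = -4 + (-4 + q)*(-3 + q))
a(B) = -3 (a(B) = -4 + 1 = -3)
l(X) = -3 + X + X**2 + X*(8 + X**2 - 7*X) (l(X) = (X**2 + (8 + X**2 - 7*X)*X) + (X - 1*3) = (X**2 + X*(8 + X**2 - 7*X)) + (X - 3) = (X**2 + X*(8 + X**2 - 7*X)) + (-3 + X) = -3 + X + X**2 + X*(8 + X**2 - 7*X))
(l(a(6))*81)*31 = ((-3 + (-3)**3 - 6*(-3)**2 + 9*(-3))*81)*31 = ((-3 - 27 - 6*9 - 27)*81)*31 = ((-3 - 27 - 54 - 27)*81)*31 = -111*81*31 = -8991*31 = -278721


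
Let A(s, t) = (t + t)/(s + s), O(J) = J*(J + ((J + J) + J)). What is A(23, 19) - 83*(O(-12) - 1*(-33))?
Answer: -1162562/23 ≈ -50546.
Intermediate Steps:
O(J) = 4*J**2 (O(J) = J*(J + (2*J + J)) = J*(J + 3*J) = J*(4*J) = 4*J**2)
A(s, t) = t/s (A(s, t) = (2*t)/((2*s)) = (2*t)*(1/(2*s)) = t/s)
A(23, 19) - 83*(O(-12) - 1*(-33)) = 19/23 - 83*(4*(-12)**2 - 1*(-33)) = 19*(1/23) - 83*(4*144 + 33) = 19/23 - 83*(576 + 33) = 19/23 - 83*609 = 19/23 - 50547 = -1162562/23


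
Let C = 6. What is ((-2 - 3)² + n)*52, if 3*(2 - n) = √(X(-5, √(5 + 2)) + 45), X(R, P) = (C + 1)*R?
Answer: 1404 - 52*√10/3 ≈ 1349.2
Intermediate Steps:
X(R, P) = 7*R (X(R, P) = (6 + 1)*R = 7*R)
n = 2 - √10/3 (n = 2 - √(7*(-5) + 45)/3 = 2 - √(-35 + 45)/3 = 2 - √10/3 ≈ 0.94591)
((-2 - 3)² + n)*52 = ((-2 - 3)² + (2 - √10/3))*52 = ((-5)² + (2 - √10/3))*52 = (25 + (2 - √10/3))*52 = (27 - √10/3)*52 = 1404 - 52*√10/3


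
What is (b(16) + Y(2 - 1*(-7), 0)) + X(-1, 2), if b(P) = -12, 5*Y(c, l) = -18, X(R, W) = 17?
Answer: 7/5 ≈ 1.4000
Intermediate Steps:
Y(c, l) = -18/5 (Y(c, l) = (⅕)*(-18) = -18/5)
(b(16) + Y(2 - 1*(-7), 0)) + X(-1, 2) = (-12 - 18/5) + 17 = -78/5 + 17 = 7/5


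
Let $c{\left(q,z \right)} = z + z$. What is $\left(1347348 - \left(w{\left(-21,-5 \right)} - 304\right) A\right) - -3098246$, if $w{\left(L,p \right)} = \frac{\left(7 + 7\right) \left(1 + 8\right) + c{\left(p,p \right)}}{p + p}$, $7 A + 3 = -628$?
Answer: $\frac{154600072}{35} \approx 4.4171 \cdot 10^{6}$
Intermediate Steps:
$c{\left(q,z \right)} = 2 z$
$A = - \frac{631}{7}$ ($A = - \frac{3}{7} + \frac{1}{7} \left(-628\right) = - \frac{3}{7} - \frac{628}{7} = - \frac{631}{7} \approx -90.143$)
$w{\left(L,p \right)} = \frac{126 + 2 p}{2 p}$ ($w{\left(L,p \right)} = \frac{\left(7 + 7\right) \left(1 + 8\right) + 2 p}{p + p} = \frac{14 \cdot 9 + 2 p}{2 p} = \left(126 + 2 p\right) \frac{1}{2 p} = \frac{126 + 2 p}{2 p}$)
$\left(1347348 - \left(w{\left(-21,-5 \right)} - 304\right) A\right) - -3098246 = \left(1347348 - \left(\frac{63 - 5}{-5} - 304\right) \left(- \frac{631}{7}\right)\right) - -3098246 = \left(1347348 - \left(\left(- \frac{1}{5}\right) 58 - 304\right) \left(- \frac{631}{7}\right)\right) + 3098246 = \left(1347348 - \left(- \frac{58}{5} - 304\right) \left(- \frac{631}{7}\right)\right) + 3098246 = \left(1347348 - \left(- \frac{1578}{5}\right) \left(- \frac{631}{7}\right)\right) + 3098246 = \left(1347348 - \frac{995718}{35}\right) + 3098246 = \frac{46161462}{35} + 3098246 = \frac{154600072}{35}$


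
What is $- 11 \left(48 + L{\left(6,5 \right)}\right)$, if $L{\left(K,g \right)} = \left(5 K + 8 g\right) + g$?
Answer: $-1353$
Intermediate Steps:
$L{\left(K,g \right)} = 5 K + 9 g$
$- 11 \left(48 + L{\left(6,5 \right)}\right) = - 11 \left(48 + \left(5 \cdot 6 + 9 \cdot 5\right)\right) = - 11 \left(48 + \left(30 + 45\right)\right) = - 11 \left(48 + 75\right) = \left(-11\right) 123 = -1353$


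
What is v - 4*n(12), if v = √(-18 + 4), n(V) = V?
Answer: -48 + I*√14 ≈ -48.0 + 3.7417*I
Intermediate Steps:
v = I*√14 (v = √(-14) = I*√14 ≈ 3.7417*I)
v - 4*n(12) = I*√14 - 4*12 = I*√14 - 48 = -48 + I*√14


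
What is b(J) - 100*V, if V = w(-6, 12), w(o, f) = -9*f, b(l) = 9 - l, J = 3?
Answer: 10806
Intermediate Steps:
V = -108 (V = -9*12 = -108)
b(J) - 100*V = (9 - 1*3) - 100*(-108) = (9 - 3) + 10800 = 6 + 10800 = 10806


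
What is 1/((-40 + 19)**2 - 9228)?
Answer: -1/8787 ≈ -0.00011380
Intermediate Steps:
1/((-40 + 19)**2 - 9228) = 1/((-21)**2 - 9228) = 1/(441 - 9228) = 1/(-8787) = -1/8787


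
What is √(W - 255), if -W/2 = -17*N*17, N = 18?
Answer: √10149 ≈ 100.74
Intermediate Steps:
W = 10404 (W = -2*(-17*18)*17 = -(-612)*17 = -2*(-5202) = 10404)
√(W - 255) = √(10404 - 255) = √10149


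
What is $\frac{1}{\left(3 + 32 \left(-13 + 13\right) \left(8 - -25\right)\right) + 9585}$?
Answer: $\frac{1}{9588} \approx 0.0001043$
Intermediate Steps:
$\frac{1}{\left(3 + 32 \left(-13 + 13\right) \left(8 - -25\right)\right) + 9585} = \frac{1}{\left(3 + 32 \cdot 0 \left(8 + 25\right)\right) + 9585} = \frac{1}{\left(3 + 32 \cdot 0 \cdot 33\right) + 9585} = \frac{1}{\left(3 + 32 \cdot 0\right) + 9585} = \frac{1}{\left(3 + 0\right) + 9585} = \frac{1}{3 + 9585} = \frac{1}{9588}$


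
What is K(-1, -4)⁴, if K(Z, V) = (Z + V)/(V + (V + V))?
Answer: 625/20736 ≈ 0.030141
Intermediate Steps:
K(Z, V) = (V + Z)/(3*V) (K(Z, V) = (V + Z)/(V + 2*V) = (V + Z)/((3*V)) = (V + Z)*(1/(3*V)) = (V + Z)/(3*V))
K(-1, -4)⁴ = ((⅓)*(-4 - 1)/(-4))⁴ = ((⅓)*(-¼)*(-5))⁴ = (5/12)⁴ = 625/20736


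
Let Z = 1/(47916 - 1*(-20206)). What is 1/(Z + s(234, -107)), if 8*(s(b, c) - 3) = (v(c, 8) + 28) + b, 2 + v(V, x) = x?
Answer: 34061/1243227 ≈ 0.027397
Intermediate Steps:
v(V, x) = -2 + x
Z = 1/68122 (Z = 1/(47916 + 20206) = 1/68122 ≈ 1.4680e-5)
s(b, c) = 29/4 + b/8 (s(b, c) = 3 + (((-2 + 8) + 28) + b)/8 = 3 + ((6 + 28) + b)/8 = 3 + (34 + b)/8 = 3 + (17/4 + b/8) = 29/4 + b/8)
1/(Z + s(234, -107)) = 1/(1/68122 + (29/4 + (⅛)*234)) = 1/(1/68122 + (29/4 + 117/4)) = 1/(1/68122 + 73/2) = 1/(1243227/34061) = 34061/1243227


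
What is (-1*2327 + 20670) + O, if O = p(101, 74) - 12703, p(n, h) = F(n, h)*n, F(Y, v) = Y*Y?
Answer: 1035941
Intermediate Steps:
F(Y, v) = Y²
p(n, h) = n³ (p(n, h) = n²*n = n³)
O = 1017598 (O = 101³ - 12703 = 1030301 - 12703 = 1017598)
(-1*2327 + 20670) + O = (-1*2327 + 20670) + 1017598 = (-2327 + 20670) + 1017598 = 18343 + 1017598 = 1035941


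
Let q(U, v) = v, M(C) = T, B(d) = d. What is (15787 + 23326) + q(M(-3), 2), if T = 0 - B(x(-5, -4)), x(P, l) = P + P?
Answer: 39115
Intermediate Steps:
x(P, l) = 2*P
T = 10 (T = 0 - 2*(-5) = 0 - 1*(-10) = 0 + 10 = 10)
M(C) = 10
(15787 + 23326) + q(M(-3), 2) = (15787 + 23326) + 2 = 39113 + 2 = 39115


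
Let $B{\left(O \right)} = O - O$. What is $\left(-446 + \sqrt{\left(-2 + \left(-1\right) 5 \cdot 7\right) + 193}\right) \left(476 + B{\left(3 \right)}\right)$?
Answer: $-212296 + 952 \sqrt{39} \approx -2.0635 \cdot 10^{5}$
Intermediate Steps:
$B{\left(O \right)} = 0$
$\left(-446 + \sqrt{\left(-2 + \left(-1\right) 5 \cdot 7\right) + 193}\right) \left(476 + B{\left(3 \right)}\right) = \left(-446 + \sqrt{\left(-2 + \left(-1\right) 5 \cdot 7\right) + 193}\right) \left(476 + 0\right) = \left(-446 + \sqrt{\left(-2 - 35\right) + 193}\right) 476 = \left(-446 + \sqrt{-37 + 193}\right) 476 = \left(-446 + \sqrt{156}\right) 476 = \left(-446 + 2 \sqrt{39}\right) 476 = -212296 + 952 \sqrt{39}$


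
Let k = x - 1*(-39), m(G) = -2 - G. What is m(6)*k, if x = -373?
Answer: 2672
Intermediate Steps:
k = -334 (k = -373 - 1*(-39) = -373 + 39 = -334)
m(6)*k = (-2 - 1*6)*(-334) = (-2 - 6)*(-334) = -8*(-334) = 2672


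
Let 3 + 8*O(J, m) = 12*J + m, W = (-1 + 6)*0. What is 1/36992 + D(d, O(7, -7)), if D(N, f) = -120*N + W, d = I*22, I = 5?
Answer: -488294399/36992 ≈ -13200.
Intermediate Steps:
W = 0 (W = 5*0 = 0)
O(J, m) = -3/8 + m/8 + 3*J/2 (O(J, m) = -3/8 + (12*J + m)/8 = -3/8 + (m + 12*J)/8 = -3/8 + (m/8 + 3*J/2) = -3/8 + m/8 + 3*J/2)
d = 110 (d = 5*22 = 110)
D(N, f) = -120*N (D(N, f) = -120*N + 0 = -120*N)
1/36992 + D(d, O(7, -7)) = 1/36992 - 120*110 = 1/36992 - 13200 = -488294399/36992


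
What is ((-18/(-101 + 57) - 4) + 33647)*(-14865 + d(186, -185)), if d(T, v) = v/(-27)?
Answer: -13496726425/27 ≈ -4.9988e+8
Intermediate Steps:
d(T, v) = -v/27 (d(T, v) = v*(-1/27) = -v/27)
((-18/(-101 + 57) - 4) + 33647)*(-14865 + d(186, -185)) = ((-18/(-101 + 57) - 4) + 33647)*(-14865 - 1/27*(-185)) = ((-18/(-44) - 4) + 33647)*(-14865 + 185/27) = ((-1/44*(-18) - 4) + 33647)*(-401170/27) = ((9/22 - 4) + 33647)*(-401170/27) = (-79/22 + 33647)*(-401170/27) = (740155/22)*(-401170/27) = -13496726425/27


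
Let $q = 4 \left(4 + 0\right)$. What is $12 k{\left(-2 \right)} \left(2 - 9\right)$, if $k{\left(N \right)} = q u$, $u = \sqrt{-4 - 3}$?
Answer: $- 1344 i \sqrt{7} \approx - 3555.9 i$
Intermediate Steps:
$u = i \sqrt{7}$ ($u = \sqrt{-7} = i \sqrt{7} \approx 2.6458 i$)
$q = 16$ ($q = 4 \cdot 4 = 16$)
$k{\left(N \right)} = 16 i \sqrt{7}$
$12 k{\left(-2 \right)} \left(2 - 9\right) = 12 \cdot 16 i \sqrt{7} \left(2 - 9\right) = 192 i \sqrt{7} \left(-7\right) = - 1344 i \sqrt{7}$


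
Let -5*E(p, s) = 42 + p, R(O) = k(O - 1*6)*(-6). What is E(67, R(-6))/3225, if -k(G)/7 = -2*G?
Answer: -109/16125 ≈ -0.0067597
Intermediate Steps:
k(G) = 14*G (k(G) = -(-14)*G = 14*G)
R(O) = 504 - 84*O (R(O) = (14*(O - 1*6))*(-6) = (14*(O - 6))*(-6) = (14*(-6 + O))*(-6) = (-84 + 14*O)*(-6) = 504 - 84*O)
E(p, s) = -42/5 - p/5 (E(p, s) = -(42 + p)/5 = -42/5 - p/5)
E(67, R(-6))/3225 = (-42/5 - ⅕*67)/3225 = (-42/5 - 67/5)*(1/3225) = -109/5*1/3225 = -109/16125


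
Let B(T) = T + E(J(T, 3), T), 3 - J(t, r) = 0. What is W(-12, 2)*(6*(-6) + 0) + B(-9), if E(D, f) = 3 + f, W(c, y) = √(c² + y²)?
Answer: -15 - 72*√37 ≈ -452.96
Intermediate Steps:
J(t, r) = 3 (J(t, r) = 3 - 1*0 = 3 + 0 = 3)
B(T) = 3 + 2*T (B(T) = T + (3 + T) = 3 + 2*T)
W(-12, 2)*(6*(-6) + 0) + B(-9) = √((-12)² + 2²)*(6*(-6) + 0) + (3 + 2*(-9)) = √(144 + 4)*(-36 + 0) + (3 - 18) = √148*(-36) - 15 = (2*√37)*(-36) - 15 = -72*√37 - 15 = -15 - 72*√37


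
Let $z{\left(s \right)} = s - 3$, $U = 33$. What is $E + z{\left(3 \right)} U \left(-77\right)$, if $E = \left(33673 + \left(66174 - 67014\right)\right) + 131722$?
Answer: $164555$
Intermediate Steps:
$z{\left(s \right)} = -3 + s$
$E = 164555$ ($E = \left(33673 - 840\right) + 131722 = 32833 + 131722 = 164555$)
$E + z{\left(3 \right)} U \left(-77\right) = 164555 + \left(-3 + 3\right) 33 \left(-77\right) = 164555 + 0 \cdot 33 \left(-77\right) = 164555 + 0 \left(-77\right) = 164555 + 0 = 164555$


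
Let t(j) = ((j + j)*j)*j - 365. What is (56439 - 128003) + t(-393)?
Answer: -121468843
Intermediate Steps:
t(j) = -365 + 2*j**3 (t(j) = ((2*j)*j)*j - 365 = (2*j**2)*j - 365 = 2*j**3 - 365 = -365 + 2*j**3)
(56439 - 128003) + t(-393) = (56439 - 128003) + (-365 + 2*(-393)**3) = -71564 + (-365 + 2*(-60698457)) = -71564 + (-365 - 121396914) = -71564 - 121397279 = -121468843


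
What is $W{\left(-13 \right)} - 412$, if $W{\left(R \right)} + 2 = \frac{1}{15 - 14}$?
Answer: $-413$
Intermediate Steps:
$W{\left(R \right)} = -1$ ($W{\left(R \right)} = -2 + \frac{1}{15 - 14} = -2 + 1^{-1} = -2 + 1 = -1$)
$W{\left(-13 \right)} - 412 = -1 - 412 = -413$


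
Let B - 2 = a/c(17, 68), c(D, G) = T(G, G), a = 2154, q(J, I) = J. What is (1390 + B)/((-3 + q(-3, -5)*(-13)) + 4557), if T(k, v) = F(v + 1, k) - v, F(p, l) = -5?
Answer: 33154/111763 ≈ 0.29665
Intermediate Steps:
T(k, v) = -5 - v
c(D, G) = -5 - G
B = -2008/73 (B = 2 + 2154/(-5 - 1*68) = 2 + 2154/(-5 - 68) = 2 + 2154/(-73) = 2 + 2154*(-1/73) = 2 - 2154/73 = -2008/73 ≈ -27.507)
(1390 + B)/((-3 + q(-3, -5)*(-13)) + 4557) = (1390 - 2008/73)/((-3 - 3*(-13)) + 4557) = 99462/(73*((-3 + 39) + 4557)) = 99462/(73*(36 + 4557)) = (99462/73)/4593 = (99462/73)*(1/4593) = 33154/111763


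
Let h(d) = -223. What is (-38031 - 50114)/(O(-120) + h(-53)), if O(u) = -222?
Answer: 17629/89 ≈ 198.08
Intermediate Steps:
(-38031 - 50114)/(O(-120) + h(-53)) = (-38031 - 50114)/(-222 - 223) = -88145/(-445) = -88145*(-1/445) = 17629/89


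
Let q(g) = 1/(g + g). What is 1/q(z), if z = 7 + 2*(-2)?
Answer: 6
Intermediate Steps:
z = 3 (z = 7 - 4 = 3)
q(g) = 1/(2*g)
1/q(z) = 1/((1/2)/3) = 1/((1/2)*(1/3)) = 1/(1/6) = 6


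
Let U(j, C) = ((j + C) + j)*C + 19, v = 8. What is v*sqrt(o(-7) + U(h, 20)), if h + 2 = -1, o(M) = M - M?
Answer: 8*sqrt(299) ≈ 138.33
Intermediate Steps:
o(M) = 0
h = -3 (h = -2 - 1 = -3)
U(j, C) = 19 + C*(C + 2*j) (U(j, C) = ((C + j) + j)*C + 19 = (C + 2*j)*C + 19 = C*(C + 2*j) + 19 = 19 + C*(C + 2*j))
v*sqrt(o(-7) + U(h, 20)) = 8*sqrt(0 + (19 + 20**2 + 2*20*(-3))) = 8*sqrt(0 + (19 + 400 - 120)) = 8*sqrt(0 + 299) = 8*sqrt(299)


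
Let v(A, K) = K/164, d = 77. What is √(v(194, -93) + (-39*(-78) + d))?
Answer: √20968343/82 ≈ 55.843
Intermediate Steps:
v(A, K) = K/164 (v(A, K) = K*(1/164) = K/164)
√(v(194, -93) + (-39*(-78) + d)) = √((1/164)*(-93) + (-39*(-78) + 77)) = √(-93/164 + (3042 + 77)) = √(-93/164 + 3119) = √(511423/164) = √20968343/82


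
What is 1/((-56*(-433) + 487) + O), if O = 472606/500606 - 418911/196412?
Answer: 49162512836/1215976313063263 ≈ 4.0430e-5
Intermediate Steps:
O = -58441935197/49162512836 (O = 472606*(1/500606) - 418911*1/196412 = 236303/250303 - 418911/196412 = -58441935197/49162512836 ≈ -1.1887)
1/((-56*(-433) + 487) + O) = 1/((-56*(-433) + 487) - 58441935197/49162512836) = 1/((24248 + 487) - 58441935197/49162512836) = 1/(24735 - 58441935197/49162512836) = 1/(1215976313063263/49162512836) = 49162512836/1215976313063263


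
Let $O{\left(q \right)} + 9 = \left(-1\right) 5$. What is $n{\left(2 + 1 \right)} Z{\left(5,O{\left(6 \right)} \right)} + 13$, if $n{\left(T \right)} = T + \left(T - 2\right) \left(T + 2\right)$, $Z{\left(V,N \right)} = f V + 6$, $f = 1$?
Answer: $101$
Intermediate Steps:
$O{\left(q \right)} = -14$ ($O{\left(q \right)} = -9 - 5 = -14$)
$Z{\left(V,N \right)} = 6 + V$ ($Z{\left(V,N \right)} = 1 V + 6 = V + 6 = 6 + V$)
$n{\left(T \right)} = T + \left(-2 + T\right) \left(2 + T\right)$
$n{\left(2 + 1 \right)} Z{\left(5,O{\left(6 \right)} \right)} + 13 = \left(-4 + \left(2 + 1\right) + \left(2 + 1\right)^{2}\right) \left(6 + 5\right) + 13 = \left(-4 + 3 + 3^{2}\right) 11 + 13 = \left(-4 + 3 + 9\right) 11 + 13 = 8 \cdot 11 + 13 = 88 + 13 = 101$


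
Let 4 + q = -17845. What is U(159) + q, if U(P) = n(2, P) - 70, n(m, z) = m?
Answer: -17917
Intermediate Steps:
q = -17849 (q = -4 - 17845 = -17849)
U(P) = -68 (U(P) = 2 - 70 = -68)
U(159) + q = -68 - 17849 = -17917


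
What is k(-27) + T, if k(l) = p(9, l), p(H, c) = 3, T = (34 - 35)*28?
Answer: -25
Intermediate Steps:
T = -28 (T = -1*28 = -28)
k(l) = 3
k(-27) + T = 3 - 28 = -25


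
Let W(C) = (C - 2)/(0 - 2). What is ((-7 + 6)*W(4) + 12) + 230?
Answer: 243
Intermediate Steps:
W(C) = 1 - C/2 (W(C) = (-2 + C)/(-2) = (-2 + C)*(-½) = 1 - C/2)
((-7 + 6)*W(4) + 12) + 230 = ((-7 + 6)*(1 - ½*4) + 12) + 230 = (-(1 - 2) + 12) + 230 = (-1*(-1) + 12) + 230 = (1 + 12) + 230 = 13 + 230 = 243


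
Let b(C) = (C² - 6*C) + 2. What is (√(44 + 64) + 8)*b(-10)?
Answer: 1296 + 972*√3 ≈ 2979.6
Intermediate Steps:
b(C) = 2 + C² - 6*C
(√(44 + 64) + 8)*b(-10) = (√(44 + 64) + 8)*(2 + (-10)² - 6*(-10)) = (√108 + 8)*(2 + 100 + 60) = (6*√3 + 8)*162 = (8 + 6*√3)*162 = 1296 + 972*√3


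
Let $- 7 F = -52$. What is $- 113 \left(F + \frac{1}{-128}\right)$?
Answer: $- \frac{751337}{896} \approx -838.55$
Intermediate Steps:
$F = \frac{52}{7}$ ($F = \left(- \frac{1}{7}\right) \left(-52\right) = \frac{52}{7} \approx 7.4286$)
$- 113 \left(F + \frac{1}{-128}\right) = - 113 \left(\frac{52}{7} + \frac{1}{-128}\right) = - 113 \left(\frac{52}{7} - \frac{1}{128}\right) = \left(-113\right) \frac{6649}{896} = - \frac{751337}{896}$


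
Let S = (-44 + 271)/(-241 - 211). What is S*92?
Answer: -5221/113 ≈ -46.204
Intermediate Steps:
S = -227/452 (S = 227/(-452) = 227*(-1/452) = -227/452 ≈ -0.50221)
S*92 = -227/452*92 = -5221/113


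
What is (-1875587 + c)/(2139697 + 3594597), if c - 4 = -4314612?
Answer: -6190195/5734294 ≈ -1.0795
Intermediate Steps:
c = -4314608 (c = 4 - 4314612 = -4314608)
(-1875587 + c)/(2139697 + 3594597) = (-1875587 - 4314608)/(2139697 + 3594597) = -6190195/5734294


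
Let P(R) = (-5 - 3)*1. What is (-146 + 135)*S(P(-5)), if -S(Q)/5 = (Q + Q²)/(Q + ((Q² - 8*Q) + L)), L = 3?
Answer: 3080/123 ≈ 25.041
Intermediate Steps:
P(R) = -8 (P(R) = -8*1 = -8)
S(Q) = -5*(Q + Q²)/(3 + Q² - 7*Q) (S(Q) = -5*(Q + Q²)/(Q + ((Q² - 8*Q) + 3)) = -5*(Q + Q²)/(Q + (3 + Q² - 8*Q)) = -5*(Q + Q²)/(3 + Q² - 7*Q))
(-146 + 135)*S(P(-5)) = (-146 + 135)*(-5*(-8)*(1 - 8)/(3 + (-8)² - 7*(-8))) = -(-55)*(-8)*(-7)/(3 + 64 + 56) = -(-55)*(-8)*(-7)/123 = -11*(-280/123) = 3080/123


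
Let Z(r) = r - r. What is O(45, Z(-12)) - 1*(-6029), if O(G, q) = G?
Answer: 6074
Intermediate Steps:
Z(r) = 0
O(45, Z(-12)) - 1*(-6029) = 45 - 1*(-6029) = 45 + 6029 = 6074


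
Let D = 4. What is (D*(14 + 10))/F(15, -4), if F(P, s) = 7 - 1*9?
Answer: -48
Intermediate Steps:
F(P, s) = -2 (F(P, s) = 7 - 9 = -2)
(D*(14 + 10))/F(15, -4) = (4*(14 + 10))/(-2) = (4*24)*(-1/2) = 96*(-1/2) = -48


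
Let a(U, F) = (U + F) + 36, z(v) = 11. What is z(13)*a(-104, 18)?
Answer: -550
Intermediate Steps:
a(U, F) = 36 + F + U (a(U, F) = (F + U) + 36 = 36 + F + U)
z(13)*a(-104, 18) = 11*(36 + 18 - 104) = 11*(-50) = -550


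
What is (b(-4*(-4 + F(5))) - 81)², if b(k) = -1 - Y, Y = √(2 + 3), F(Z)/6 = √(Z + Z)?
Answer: (82 + √5)² ≈ 7095.7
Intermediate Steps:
F(Z) = 6*√2*√Z (F(Z) = 6*√(Z + Z) = 6*√(2*Z) = 6*(√2*√Z) = 6*√2*√Z)
Y = √5 ≈ 2.2361
b(k) = -1 - √5
(b(-4*(-4 + F(5))) - 81)² = ((-1 - √5) - 81)² = (-82 - √5)²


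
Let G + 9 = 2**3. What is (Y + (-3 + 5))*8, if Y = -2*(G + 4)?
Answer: -32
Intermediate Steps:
G = -1 (G = -9 + 2**3 = -9 + 8 = -1)
Y = -6 (Y = -2*(-1 + 4) = -2*3 = -6)
(Y + (-3 + 5))*8 = (-6 + (-3 + 5))*8 = (-6 + 2)*8 = -4*8 = -32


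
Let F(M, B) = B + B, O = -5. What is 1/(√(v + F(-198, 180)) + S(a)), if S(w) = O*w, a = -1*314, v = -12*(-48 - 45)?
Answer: 785/1231712 - 3*√41/1231712 ≈ 0.00062173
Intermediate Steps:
F(M, B) = 2*B
v = 1116 (v = -12*(-93) = 1116)
a = -314
S(w) = -5*w
1/(√(v + F(-198, 180)) + S(a)) = 1/(√(1116 + 2*180) - 5*(-314)) = 1/(√(1116 + 360) + 1570) = 1/(√1476 + 1570) = 1/(6*√41 + 1570) = 1/(1570 + 6*√41)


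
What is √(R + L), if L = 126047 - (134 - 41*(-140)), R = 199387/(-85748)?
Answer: √220895315979429/42874 ≈ 346.66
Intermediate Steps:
R = -199387/85748 (R = 199387*(-1/85748) = -199387/85748 ≈ -2.3253)
L = 120173 (L = 126047 - (134 + 5740) = 126047 - 1*5874 = 126047 - 5874 = 120173)
√(R + L) = √(-199387/85748 + 120173) = √(10304395017/85748) = √220895315979429/42874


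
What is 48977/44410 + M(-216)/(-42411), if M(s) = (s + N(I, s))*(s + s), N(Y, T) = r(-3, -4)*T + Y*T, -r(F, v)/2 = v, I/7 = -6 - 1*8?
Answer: 123630636809/627824170 ≈ 196.92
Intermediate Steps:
I = -98 (I = 7*(-6 - 1*8) = 7*(-6 - 8) = 7*(-14) = -98)
r(F, v) = -2*v
N(Y, T) = 8*T + T*Y (N(Y, T) = (-2*(-4))*T + Y*T = 8*T + T*Y)
M(s) = -178*s**2 (M(s) = (s + s*(8 - 98))*(s + s) = (s + s*(-90))*(2*s) = (s - 90*s)*(2*s) = (-89*s)*(2*s) = -178*s**2)
48977/44410 + M(-216)/(-42411) = 48977/44410 - 178*(-216)**2/(-42411) = 48977*(1/44410) - 178*46656*(-1/42411) = 48977/44410 - 8304768*(-1/42411) = 48977/44410 + 2768256/14137 = 123630636809/627824170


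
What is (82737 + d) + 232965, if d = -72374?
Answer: 243328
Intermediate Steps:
(82737 + d) + 232965 = (82737 - 72374) + 232965 = 10363 + 232965 = 243328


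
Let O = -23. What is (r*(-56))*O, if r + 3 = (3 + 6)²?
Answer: 100464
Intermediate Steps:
r = 78 (r = -3 + (3 + 6)² = -3 + 9² = -3 + 81 = 78)
(r*(-56))*O = (78*(-56))*(-23) = -4368*(-23) = 100464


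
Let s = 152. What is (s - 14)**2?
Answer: 19044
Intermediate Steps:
(s - 14)**2 = (152 - 14)**2 = 138**2 = 19044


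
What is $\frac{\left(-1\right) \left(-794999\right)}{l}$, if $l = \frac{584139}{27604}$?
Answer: $\frac{21945152396}{584139} \approx 37568.0$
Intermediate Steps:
$l = \frac{584139}{27604}$ ($l = 584139 \cdot \frac{1}{27604} = \frac{584139}{27604} \approx 21.161$)
$\frac{\left(-1\right) \left(-794999\right)}{l} = \frac{\left(-1\right) \left(-794999\right)}{\frac{584139}{27604}} = 794999 \cdot \frac{27604}{584139} = \frac{21945152396}{584139}$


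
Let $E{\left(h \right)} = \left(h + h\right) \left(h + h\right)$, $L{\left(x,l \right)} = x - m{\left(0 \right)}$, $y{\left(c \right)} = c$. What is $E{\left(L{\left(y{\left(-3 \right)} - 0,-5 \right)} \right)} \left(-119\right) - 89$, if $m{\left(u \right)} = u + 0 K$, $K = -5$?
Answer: $-4373$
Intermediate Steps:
$m{\left(u \right)} = u$ ($m{\left(u \right)} = u + 0 \left(-5\right) = u + 0 = u$)
$L{\left(x,l \right)} = x$ ($L{\left(x,l \right)} = x - 0 = x + 0 = x$)
$E{\left(h \right)} = 4 h^{2}$ ($E{\left(h \right)} = 2 h 2 h = 4 h^{2}$)
$E{\left(L{\left(y{\left(-3 \right)} - 0,-5 \right)} \right)} \left(-119\right) - 89 = 4 \left(-3 - 0\right)^{2} \left(-119\right) - 89 = 4 \left(-3 + 0\right)^{2} \left(-119\right) - 89 = 4 \left(-3\right)^{2} \left(-119\right) - 89 = 4 \cdot 9 \left(-119\right) - 89 = 36 \left(-119\right) - 89 = -4284 - 89 = -4373$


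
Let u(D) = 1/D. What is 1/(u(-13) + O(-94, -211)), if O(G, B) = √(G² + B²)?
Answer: 13/9017332 + 169*√53357/9017332 ≈ 0.0043306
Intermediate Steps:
O(G, B) = √(B² + G²)
1/(u(-13) + O(-94, -211)) = 1/(1/(-13) + √((-211)² + (-94)²)) = 1/(-1/13 + √(44521 + 8836)) = 1/(-1/13 + √53357)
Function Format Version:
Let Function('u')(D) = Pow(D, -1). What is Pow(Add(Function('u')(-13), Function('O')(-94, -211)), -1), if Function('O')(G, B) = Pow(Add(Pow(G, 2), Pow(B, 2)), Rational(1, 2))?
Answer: Add(Rational(13, 9017332), Mul(Rational(169, 9017332), Pow(53357, Rational(1, 2)))) ≈ 0.0043306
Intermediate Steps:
Function('O')(G, B) = Pow(Add(Pow(B, 2), Pow(G, 2)), Rational(1, 2))
Pow(Add(Function('u')(-13), Function('O')(-94, -211)), -1) = Pow(Add(Pow(-13, -1), Pow(Add(Pow(-211, 2), Pow(-94, 2)), Rational(1, 2))), -1) = Pow(Add(Rational(-1, 13), Pow(Add(44521, 8836), Rational(1, 2))), -1) = Pow(Add(Rational(-1, 13), Pow(53357, Rational(1, 2))), -1)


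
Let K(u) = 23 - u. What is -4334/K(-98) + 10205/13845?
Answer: -82195/2343 ≈ -35.081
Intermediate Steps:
-4334/K(-98) + 10205/13845 = -4334/(23 - 1*(-98)) + 10205/13845 = -4334/(23 + 98) + 10205*(1/13845) = -4334/121 + 157/213 = -4334*1/121 + 157/213 = -394/11 + 157/213 = -82195/2343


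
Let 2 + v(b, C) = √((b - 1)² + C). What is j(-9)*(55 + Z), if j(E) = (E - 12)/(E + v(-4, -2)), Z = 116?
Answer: 5643/14 + 513*√23/14 ≈ 578.80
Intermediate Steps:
v(b, C) = -2 + √(C + (-1 + b)²) (v(b, C) = -2 + √((b - 1)² + C) = -2 + √((-1 + b)² + C) = -2 + √(C + (-1 + b)²))
j(E) = (-12 + E)/(-2 + E + √23) (j(E) = (E - 12)/(E + (-2 + √(-2 + (-1 - 4)²))) = (-12 + E)/(E + (-2 + √(-2 + (-5)²))) = (-12 + E)/(E + (-2 + √(-2 + 25))) = (-12 + E)/(E + (-2 + √23)) = (-12 + E)/(-2 + E + √23))
j(-9)*(55 + Z) = ((-12 - 9)/(-2 - 9 + √23))*(55 + 116) = (-21/(-11 + √23))*171 = -21/(-11 + √23)*171 = -3591/(-11 + √23)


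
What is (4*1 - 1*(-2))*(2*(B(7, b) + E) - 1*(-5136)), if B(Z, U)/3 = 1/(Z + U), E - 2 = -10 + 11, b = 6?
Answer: 401112/13 ≈ 30855.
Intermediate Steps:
E = 3 (E = 2 + (-10 + 11) = 2 + 1 = 3)
B(Z, U) = 3/(U + Z) (B(Z, U) = 3/(Z + U) = 3/(U + Z))
(4*1 - 1*(-2))*(2*(B(7, b) + E) - 1*(-5136)) = (4*1 - 1*(-2))*(2*(3/(6 + 7) + 3) - 1*(-5136)) = (4 + 2)*(2*(3/13 + 3) + 5136) = 6*(2*(3*(1/13) + 3) + 5136) = 6*(2*(3/13 + 3) + 5136) = 6*(2*(42/13) + 5136) = 6*(84/13 + 5136) = 6*(66852/13) = 401112/13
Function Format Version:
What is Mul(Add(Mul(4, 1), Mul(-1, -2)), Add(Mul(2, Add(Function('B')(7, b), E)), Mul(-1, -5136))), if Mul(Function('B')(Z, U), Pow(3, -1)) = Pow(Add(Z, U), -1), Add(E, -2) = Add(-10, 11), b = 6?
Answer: Rational(401112, 13) ≈ 30855.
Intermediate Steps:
E = 3 (E = Add(2, Add(-10, 11)) = Add(2, 1) = 3)
Function('B')(Z, U) = Mul(3, Pow(Add(U, Z), -1)) (Function('B')(Z, U) = Mul(3, Pow(Add(Z, U), -1)) = Mul(3, Pow(Add(U, Z), -1)))
Mul(Add(Mul(4, 1), Mul(-1, -2)), Add(Mul(2, Add(Function('B')(7, b), E)), Mul(-1, -5136))) = Mul(Add(Mul(4, 1), Mul(-1, -2)), Add(Mul(2, Add(Mul(3, Pow(Add(6, 7), -1)), 3)), Mul(-1, -5136))) = Mul(Add(4, 2), Add(Mul(2, Add(Mul(3, Pow(13, -1)), 3)), 5136)) = Mul(6, Add(Mul(2, Add(Mul(3, Rational(1, 13)), 3)), 5136)) = Mul(6, Add(Mul(2, Add(Rational(3, 13), 3)), 5136)) = Mul(6, Add(Mul(2, Rational(42, 13)), 5136)) = Mul(6, Add(Rational(84, 13), 5136)) = Mul(6, Rational(66852, 13)) = Rational(401112, 13)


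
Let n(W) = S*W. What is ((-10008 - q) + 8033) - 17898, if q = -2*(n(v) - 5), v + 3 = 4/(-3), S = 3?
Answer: -19909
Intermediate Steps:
v = -13/3 (v = -3 + 4/(-3) = -3 + 4*(-1/3) = -3 - 4/3 = -13/3 ≈ -4.3333)
n(W) = 3*W
q = 36 (q = -2*(3*(-13/3) - 5) = -2*(-13 - 5) = -2*(-18) = 36)
((-10008 - q) + 8033) - 17898 = ((-10008 - 1*36) + 8033) - 17898 = ((-10008 - 36) + 8033) - 17898 = (-10044 + 8033) - 17898 = -2011 - 17898 = -19909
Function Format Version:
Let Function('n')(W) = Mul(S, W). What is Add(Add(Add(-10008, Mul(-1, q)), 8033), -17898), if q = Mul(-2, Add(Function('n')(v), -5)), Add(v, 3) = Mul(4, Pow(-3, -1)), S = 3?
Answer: -19909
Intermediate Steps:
v = Rational(-13, 3) (v = Add(-3, Mul(4, Pow(-3, -1))) = Add(-3, Mul(4, Rational(-1, 3))) = Add(-3, Rational(-4, 3)) = Rational(-13, 3) ≈ -4.3333)
Function('n')(W) = Mul(3, W)
q = 36 (q = Mul(-2, Add(Mul(3, Rational(-13, 3)), -5)) = Mul(-2, Add(-13, -5)) = Mul(-2, -18) = 36)
Add(Add(Add(-10008, Mul(-1, q)), 8033), -17898) = Add(Add(Add(-10008, Mul(-1, 36)), 8033), -17898) = Add(Add(Add(-10008, -36), 8033), -17898) = Add(Add(-10044, 8033), -17898) = Add(-2011, -17898) = -19909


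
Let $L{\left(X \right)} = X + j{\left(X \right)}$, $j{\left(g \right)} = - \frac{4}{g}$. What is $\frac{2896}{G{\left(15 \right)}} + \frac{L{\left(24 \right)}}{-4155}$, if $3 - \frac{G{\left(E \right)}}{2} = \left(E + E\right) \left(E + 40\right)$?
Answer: $- \frac{4037129}{4562190} \approx -0.88491$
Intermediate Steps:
$G{\left(E \right)} = 6 - 4 E \left(40 + E\right)$ ($G{\left(E \right)} = 6 - 2 \left(E + E\right) \left(E + 40\right) = 6 - 2 \cdot 2 E \left(40 + E\right) = 6 - 4 E \left(40 + E\right)$)
$L{\left(X \right)} = X - \frac{4}{X}$
$\frac{2896}{G{\left(15 \right)}} + \frac{L{\left(24 \right)}}{-4155} = \frac{2896}{6 - 2400 - 4 \cdot 15^{2}} + \frac{24 - \frac{4}{24}}{-4155} = \frac{2896}{6 - 2400 - 900} + \left(24 - \frac{1}{6}\right) \left(- \frac{1}{4155}\right) = \frac{2896}{-3294} + \frac{143}{6} \left(- \frac{1}{4155}\right) = 2896 \left(- \frac{1}{3294}\right) - \frac{143}{24930} = - \frac{1448}{1647} - \frac{143}{24930} = - \frac{4037129}{4562190}$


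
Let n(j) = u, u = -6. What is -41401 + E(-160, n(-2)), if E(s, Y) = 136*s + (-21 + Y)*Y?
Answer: -62999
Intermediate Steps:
n(j) = -6
E(s, Y) = 136*s + Y*(-21 + Y)
-41401 + E(-160, n(-2)) = -41401 + ((-6)² - 21*(-6) + 136*(-160)) = -41401 + (36 + 126 - 21760) = -41401 - 21598 = -62999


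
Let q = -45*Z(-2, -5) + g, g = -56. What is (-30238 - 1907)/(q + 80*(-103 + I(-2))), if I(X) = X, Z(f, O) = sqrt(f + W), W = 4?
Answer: 135909060/35749943 - 1446525*sqrt(2)/71499886 ≈ 3.7730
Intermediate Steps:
Z(f, O) = sqrt(4 + f) (Z(f, O) = sqrt(f + 4) = sqrt(4 + f))
q = -56 - 45*sqrt(2) (q = -45*sqrt(4 - 2) - 56 = -45*sqrt(2) - 56 = -56 - 45*sqrt(2) ≈ -119.64)
(-30238 - 1907)/(q + 80*(-103 + I(-2))) = (-30238 - 1907)/((-56 - 45*sqrt(2)) + 80*(-103 - 2)) = -32145/((-56 - 45*sqrt(2)) + 80*(-105)) = -32145/((-56 - 45*sqrt(2)) - 8400) = -32145/(-8456 - 45*sqrt(2))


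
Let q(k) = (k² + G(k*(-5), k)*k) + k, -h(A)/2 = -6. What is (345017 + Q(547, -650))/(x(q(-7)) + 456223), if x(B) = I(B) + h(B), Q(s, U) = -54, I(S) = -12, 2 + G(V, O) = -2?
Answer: 344963/456223 ≈ 0.75613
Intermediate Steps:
G(V, O) = -4 (G(V, O) = -2 - 2 = -4)
h(A) = 12 (h(A) = -2*(-6) = 12)
q(k) = k² - 3*k (q(k) = (k² - 4*k) + k = k² - 3*k)
x(B) = 0 (x(B) = -12 + 12 = 0)
(345017 + Q(547, -650))/(x(q(-7)) + 456223) = (345017 - 54)/(0 + 456223) = 344963/456223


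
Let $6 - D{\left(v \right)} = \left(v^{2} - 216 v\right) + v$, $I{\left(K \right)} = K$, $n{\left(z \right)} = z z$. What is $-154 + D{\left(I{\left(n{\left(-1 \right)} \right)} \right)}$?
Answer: $66$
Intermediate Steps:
$n{\left(z \right)} = z^{2}$
$D{\left(v \right)} = 6 - v^{2} + 215 v$ ($D{\left(v \right)} = 6 - \left(\left(v^{2} - 216 v\right) + v\right) = 6 - \left(v^{2} - 215 v\right) = 6 - v^{2} + 215 v$)
$-154 + D{\left(I{\left(n{\left(-1 \right)} \right)} \right)} = -154 + \left(6 - \left(\left(-1\right)^{2}\right)^{2} + 215 \left(-1\right)^{2}\right) = -154 + \left(6 - 1^{2} + 215 \cdot 1\right) = -154 + \left(6 - 1 + 215\right) = -154 + 220 = 66$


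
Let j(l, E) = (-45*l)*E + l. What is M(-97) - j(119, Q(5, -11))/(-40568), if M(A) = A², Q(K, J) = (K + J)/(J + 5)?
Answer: 8674979/922 ≈ 9408.9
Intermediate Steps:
Q(K, J) = (J + K)/(5 + J)
j(l, E) = l - 45*E*l (j(l, E) = -45*E*l + l = l - 45*E*l)
M(-97) - j(119, Q(5, -11))/(-40568) = (-97)² - 119*(1 - 45*(-11 + 5)/(5 - 11))/(-40568) = 9409 - 119*(1 - 45*(-6)/(-6))*(-1)/40568 = 9409 - 119*(1 - (-15)*(-6)/2)*(-1)/40568 = 9409 - 119*(1 - 45*1)*(-1)/40568 = 9409 - 119*(1 - 45)*(-1)/40568 = 9409 - 119*(-44)*(-1)/40568 = 9409 - (-5236)*(-1)/40568 = 9409 - 1*119/922 = 9409 - 119/922 = 8674979/922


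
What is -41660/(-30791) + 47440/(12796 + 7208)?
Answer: 573522920/153985791 ≈ 3.7245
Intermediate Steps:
-41660/(-30791) + 47440/(12796 + 7208) = -41660*(-1/30791) + 47440/20004 = 41660/30791 + 47440*(1/20004) = 41660/30791 + 11860/5001 = 573522920/153985791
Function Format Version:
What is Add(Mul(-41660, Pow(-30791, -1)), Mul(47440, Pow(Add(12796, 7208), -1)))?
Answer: Rational(573522920, 153985791) ≈ 3.7245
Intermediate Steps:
Add(Mul(-41660, Pow(-30791, -1)), Mul(47440, Pow(Add(12796, 7208), -1))) = Add(Mul(-41660, Rational(-1, 30791)), Mul(47440, Pow(20004, -1))) = Add(Rational(41660, 30791), Mul(47440, Rational(1, 20004))) = Add(Rational(41660, 30791), Rational(11860, 5001)) = Rational(573522920, 153985791)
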